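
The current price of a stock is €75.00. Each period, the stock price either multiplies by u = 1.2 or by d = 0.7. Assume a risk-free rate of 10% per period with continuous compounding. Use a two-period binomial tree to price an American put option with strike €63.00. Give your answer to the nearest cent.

Risk-neutral probability p = (e^0.1 − 0.7)/(1.2 − 0.7) = 0.4052/0.5000 = 0.8103
Terminal stock prices: S_uu = 108, S_ud = 63, S_dd = 36.75
Terminal payoffs (K − S): max(-45, 0) = 0, max(0, 0) = 0, max(26.25, 0) = 26.25
Node u (S = 90): continuation = e^(−0.1)·[0.8103·0.0000 + 0.1897·0.0000] = 0.0000; exercise value = 0.0000 ≤ continuation, so V_u = 0.0000
Node d (S = 52.5): continuation = e^(−0.1)·[0.8103·0.0000 + 0.1897·26.2500] = 4.5048; exercise value = 10.5000 > continuation, so V_d = 10.5000 (exercise)
Node 0 (S = 75): continuation = e^(−0.1)·[0.8103·0.0000 + 0.1897·10.5000] = 1.8019; exercise value = 0.0000 ≤ continuation, so V_0 = 1.8019

€1.80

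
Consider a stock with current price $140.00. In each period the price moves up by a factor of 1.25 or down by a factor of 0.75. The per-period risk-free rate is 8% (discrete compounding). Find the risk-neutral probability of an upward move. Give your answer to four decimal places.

Risk-neutral probability p = (1 + 0.08 − 0.75)/(1.25 − 0.75) = 0.3300/0.5000 = 0.6600

p = 0.6600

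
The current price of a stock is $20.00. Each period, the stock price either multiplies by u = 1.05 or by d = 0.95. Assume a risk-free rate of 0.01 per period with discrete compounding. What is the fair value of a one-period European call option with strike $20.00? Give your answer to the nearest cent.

Risk-neutral probability p = (1 + 0.01 − 0.95)/(1.05 − 0.95) = 0.0600/0.1000 = 0.6000
Terminal stock prices: S_u = 21, S_d = 19
Terminal payoffs (S − K): max(1, 0) = 1, max(-1, 0) = 0
Node 0 (S = 20): V_0 = 1/1.01·[0.6000·1.0000 + 0.4000·0.0000] = 0.5941

$0.59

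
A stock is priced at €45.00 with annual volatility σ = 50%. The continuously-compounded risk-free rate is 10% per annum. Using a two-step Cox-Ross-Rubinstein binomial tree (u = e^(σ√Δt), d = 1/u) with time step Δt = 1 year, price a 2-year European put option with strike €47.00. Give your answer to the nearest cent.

€7.60

CRR parameters: u = e^(σ√Δt) = e^(0.5·√1) = 1.6487, d = 1/u = 0.6065
Per-period rate: rΔt = 0.1·1 = 0.1, so R = e^0.1 = 1.1052
Risk-neutral probability p = (e^0.1 − 0.6065)/(1.6487 − 0.6065) = 0.4986/1.0422 = 0.4785
Terminal stock prices: S_uu = 122.3, S_ud = 45, S_dd = 16.55
Terminal payoffs (K − S): max(-75.32, 0) = 0, max(2, 0) = 2, max(30.45, 0) = 30.45
Node u (S = 74.19): V_u = e^(−0.1)·[0.4785·0.0000 + 0.5215·2.0000] = 0.9438
Node d (S = 27.29): V_d = e^(−0.1)·[0.4785·2.0000 + 0.5215·30.4454] = 15.2335
Node 0 (S = 45): V_0 = e^(−0.1)·[0.4785·0.9438 + 0.5215·15.2335] = 7.5975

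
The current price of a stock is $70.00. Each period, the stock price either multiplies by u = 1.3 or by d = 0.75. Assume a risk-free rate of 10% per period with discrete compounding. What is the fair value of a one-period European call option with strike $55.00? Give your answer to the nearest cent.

Risk-neutral probability p = (1 + 0.1 − 0.75)/(1.3 − 0.75) = 0.3500/0.5500 = 0.6364
Terminal stock prices: S_u = 91, S_d = 52.5
Terminal payoffs (S − K): max(36, 0) = 36, max(-2.5, 0) = 0
Node 0 (S = 70): V_0 = 1/1.1·[0.6364·36.0000 + 0.3636·0.0000] = 20.8264

$20.83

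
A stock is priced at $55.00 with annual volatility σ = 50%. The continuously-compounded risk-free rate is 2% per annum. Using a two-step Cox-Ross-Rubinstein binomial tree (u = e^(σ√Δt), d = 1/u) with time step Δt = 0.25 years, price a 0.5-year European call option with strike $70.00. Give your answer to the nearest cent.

$4.10

CRR parameters: u = e^(σ√Δt) = e^(0.5·√0.25) = 1.2840, d = 1/u = 0.7788
Per-period rate: rΔt = 0.02·0.25 = 0.005, so R = e^0.005 = 1.0050
Risk-neutral probability p = (e^0.005 − 0.7788)/(1.2840 − 0.7788) = 0.2262/0.5052 = 0.4477
Terminal stock prices: S_uu = 90.68, S_ud = 55, S_dd = 33.36
Terminal payoffs (S − K): max(20.68, 0) = 20.68, max(-15, 0) = 0, max(-36.64, 0) = 0
Node u (S = 70.62): V_u = e^(−0.005)·[0.4477·20.6797 + 0.5523·0.0000] = 9.2130
Node d (S = 42.83): V_d = e^(−0.005)·[0.4477·0.0000 + 0.5523·0.0000] = 0.0000
Node 0 (S = 55): V_0 = e^(−0.005)·[0.4477·9.2130 + 0.5523·0.0000] = 4.1045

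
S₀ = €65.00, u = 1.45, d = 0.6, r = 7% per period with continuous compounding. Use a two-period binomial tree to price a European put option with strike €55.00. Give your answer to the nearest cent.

Risk-neutral probability p = (e^0.07 − 0.6)/(1.45 − 0.6) = 0.4725/0.8500 = 0.5559
Terminal stock prices: S_uu = 136.7, S_ud = 56.55, S_dd = 23.4
Terminal payoffs (K − S): max(-81.66, 0) = 0, max(-1.55, 0) = 0, max(31.6, 0) = 31.6
Node u (S = 94.25): V_u = e^(−0.07)·[0.5559·0.0000 + 0.4441·0.0000] = 0.0000
Node d (S = 39): V_d = e^(−0.07)·[0.5559·0.0000 + 0.4441·31.6000] = 13.0850
Node 0 (S = 65): V_0 = e^(−0.07)·[0.5559·0.0000 + 0.4441·13.0850] = 5.4183

€5.42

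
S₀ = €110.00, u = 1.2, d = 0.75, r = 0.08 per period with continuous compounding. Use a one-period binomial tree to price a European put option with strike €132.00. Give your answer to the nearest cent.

€11.85

Risk-neutral probability p = (e^0.08 − 0.75)/(1.2 − 0.75) = 0.3333/0.4500 = 0.7406
Terminal stock prices: S_u = 132, S_d = 82.5
Terminal payoffs (K − S): max(0, 0) = 0, max(49.5, 0) = 49.5
Node 0 (S = 110): V_0 = e^(−0.08)·[0.7406·0.0000 + 0.2594·49.5000] = 11.8514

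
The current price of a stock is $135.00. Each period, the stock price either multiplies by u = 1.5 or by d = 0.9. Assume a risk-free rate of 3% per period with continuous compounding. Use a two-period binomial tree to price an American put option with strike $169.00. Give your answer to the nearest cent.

Risk-neutral probability p = (e^0.03 − 0.9)/(1.5 − 0.9) = 0.1305/0.6000 = 0.2174
Terminal stock prices: S_uu = 303.8, S_ud = 182.2, S_dd = 109.4
Terminal payoffs (K − S): max(-134.8, 0) = 0, max(-13.25, 0) = 0, max(59.65, 0) = 59.65
Node u (S = 202.5): continuation = e^(−0.03)·[0.2174·0.0000 + 0.7826·0.0000] = 0.0000; exercise value = 0.0000 ≤ continuation, so V_u = 0.0000
Node d (S = 121.5): continuation = e^(−0.03)·[0.2174·0.0000 + 0.7826·59.6500] = 45.3010; exercise value = 47.5000 > continuation, so V_d = 47.5000 (exercise)
Node 0 (S = 135): continuation = e^(−0.03)·[0.2174·0.0000 + 0.7826·47.5000] = 36.0737; exercise value = 34.0000 ≤ continuation, so V_0 = 36.0737

$36.07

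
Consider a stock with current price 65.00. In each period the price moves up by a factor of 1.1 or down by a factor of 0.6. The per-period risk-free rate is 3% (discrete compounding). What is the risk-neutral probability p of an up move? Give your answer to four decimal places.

p = 0.8600

Risk-neutral probability p = (1 + 0.03 − 0.6)/(1.1 − 0.6) = 0.4300/0.5000 = 0.8600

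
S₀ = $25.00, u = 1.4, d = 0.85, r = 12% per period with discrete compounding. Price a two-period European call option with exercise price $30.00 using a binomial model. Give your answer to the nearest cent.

Risk-neutral probability p = (1 + 0.12 − 0.85)/(1.4 − 0.85) = 0.2700/0.5500 = 0.4909
Terminal stock prices: S_uu = 49, S_ud = 29.75, S_dd = 18.06
Terminal payoffs (S − K): max(19, 0) = 19, max(-0.25, 0) = 0, max(-11.94, 0) = 0
Node u (S = 35): V_u = 1/1.12·[0.4909·19.0000 + 0.5091·0.0000] = 8.3279
Node d (S = 21.25): V_d = 1/1.12·[0.4909·0.0000 + 0.5091·0.0000] = 0.0000
Node 0 (S = 25): V_0 = 1/1.12·[0.4909·8.3279 + 0.5091·0.0000] = 3.6502

$3.65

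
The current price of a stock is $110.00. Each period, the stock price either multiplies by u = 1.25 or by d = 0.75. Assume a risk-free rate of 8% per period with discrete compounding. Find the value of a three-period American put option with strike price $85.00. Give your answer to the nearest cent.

$3.22

Risk-neutral probability p = (1 + 0.08 − 0.75)/(1.25 − 0.75) = 0.3300/0.5000 = 0.6600
Terminal stock prices: S_uuu = 214.8, S_uud = 128.9, S_udd = 77.34, S_ddd = 46.41
Terminal payoffs (K − S): max(-129.8, 0) = 0, max(-43.91, 0) = 0, max(7.656, 0) = 7.656, max(38.59, 0) = 38.59
Node uu (S = 171.9): continuation = 1/1.08·[0.6600·0.0000 + 0.3400·0.0000] = 0.0000; exercise value = 0.0000 ≤ continuation, so V_uu = 0.0000
Node ud (S = 103.1): continuation = 1/1.08·[0.6600·0.0000 + 0.3400·7.6562] = 2.4103; exercise value = 0.0000 ≤ continuation, so V_ud = 2.4103
Node dd (S = 61.88): continuation = 1/1.08·[0.6600·7.6562 + 0.3400·38.5938] = 16.8287; exercise value = 23.1250 > continuation, so V_dd = 23.1250 (exercise)
Node u (S = 137.5): continuation = 1/1.08·[0.6600·0.0000 + 0.3400·2.4103] = 0.7588; exercise value = 0.0000 ≤ continuation, so V_u = 0.7588
Node d (S = 82.5): continuation = 1/1.08·[0.6600·2.4103 + 0.3400·23.1250] = 8.7531; exercise value = 2.5000 ≤ continuation, so V_d = 8.7531
Node 0 (S = 110): continuation = 1/1.08·[0.6600·0.7588 + 0.3400·8.7531] = 3.2193; exercise value = 0.0000 ≤ continuation, so V_0 = 3.2193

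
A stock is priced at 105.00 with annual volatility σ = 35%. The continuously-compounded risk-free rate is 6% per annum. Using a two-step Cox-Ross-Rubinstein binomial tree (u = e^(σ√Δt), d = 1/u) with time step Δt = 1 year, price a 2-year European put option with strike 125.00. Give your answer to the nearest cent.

CRR parameters: u = e^(σ√Δt) = e^(0.35·√1) = 1.4191, d = 1/u = 0.7047
Per-period rate: rΔt = 0.06·1 = 0.06, so R = e^0.06 = 1.0618
Risk-neutral probability p = (e^0.06 − 0.7047)/(1.4191 − 0.7047) = 0.3571/0.7144 = 0.4999
Terminal stock prices: S_uu = 211.4, S_ud = 105, S_dd = 52.14
Terminal payoffs (K − S): max(-86.44, 0) = 0, max(20, 0) = 20, max(72.86, 0) = 72.86
Node u (S = 149): V_u = e^(−0.06)·[0.4999·0.0000 + 0.5001·20.0000] = 9.4187
Node d (S = 73.99): V_d = e^(−0.06)·[0.4999·20.0000 + 0.5001·72.8585] = 43.7283
Node 0 (S = 105): V_0 = e^(−0.06)·[0.4999·9.4187 + 0.5001·43.7283] = 25.0279

25.03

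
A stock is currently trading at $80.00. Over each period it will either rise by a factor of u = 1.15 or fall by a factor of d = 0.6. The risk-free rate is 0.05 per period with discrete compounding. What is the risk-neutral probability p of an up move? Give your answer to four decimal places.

Risk-neutral probability p = (1 + 0.05 − 0.6)/(1.15 − 0.6) = 0.4500/0.5500 = 0.8182

p = 0.8182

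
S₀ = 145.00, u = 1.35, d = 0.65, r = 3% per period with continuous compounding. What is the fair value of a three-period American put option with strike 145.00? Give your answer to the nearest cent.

29.33

Risk-neutral probability p = (e^0.03 − 0.65)/(1.35 − 0.65) = 0.3805/0.7000 = 0.5435
Terminal stock prices: S_uuu = 356.8, S_uud = 171.8, S_udd = 82.7, S_ddd = 39.82
Terminal payoffs (K − S): max(-211.8, 0) = 0, max(-26.77, 0) = 0, max(62.3, 0) = 62.3, max(105.2, 0) = 105.2
Node uu (S = 264.3): continuation = e^(−0.03)·[0.5435·0.0000 + 0.4565·0.0000] = 0.0000; exercise value = 0.0000 ≤ continuation, so V_uu = 0.0000
Node ud (S = 127.2): continuation = e^(−0.03)·[0.5435·0.0000 + 0.4565·62.2956] = 27.5971; exercise value = 17.7625 ≤ continuation, so V_ud = 27.5971
Node dd (S = 61.26): continuation = e^(−0.03)·[0.5435·62.2956 + 0.4565·105.1794] = 79.4521; exercise value = 83.7375 > continuation, so V_dd = 83.7375 (exercise)
Node u (S = 195.8): continuation = e^(−0.03)·[0.5435·0.0000 + 0.4565·27.5971] = 12.2256; exercise value = 0.0000 ≤ continuation, so V_u = 12.2256
Node d (S = 94.25): continuation = e^(−0.03)·[0.5435·27.5971 + 0.4565·83.7375] = 51.6518; exercise value = 50.7500 ≤ continuation, so V_d = 51.6518
Node 0 (S = 145): continuation = e^(−0.03)·[0.5435·12.2256 + 0.4565·51.6518] = 29.3301; exercise value = 0.0000 ≤ continuation, so V_0 = 29.3301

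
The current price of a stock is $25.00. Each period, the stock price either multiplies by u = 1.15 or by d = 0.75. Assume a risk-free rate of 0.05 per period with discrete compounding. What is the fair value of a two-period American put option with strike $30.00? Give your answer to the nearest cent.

$5.00

Risk-neutral probability p = (1 + 0.05 − 0.75)/(1.15 − 0.75) = 0.3000/0.4000 = 0.7500
Terminal stock prices: S_uu = 33.06, S_ud = 21.56, S_dd = 14.06
Terminal payoffs (K − S): max(-3.062, 0) = 0, max(8.438, 0) = 8.438, max(15.94, 0) = 15.94
Node u (S = 28.75): continuation = 1/1.05·[0.7500·0.0000 + 0.2500·8.4375] = 2.0089; exercise value = 1.2500 ≤ continuation, so V_u = 2.0089
Node d (S = 18.75): continuation = 1/1.05·[0.7500·8.4375 + 0.2500·15.9375] = 9.8214; exercise value = 11.2500 > continuation, so V_d = 11.2500 (exercise)
Node 0 (S = 25): continuation = 1/1.05·[0.7500·2.0089 + 0.2500·11.2500] = 4.1135; exercise value = 5.0000 > continuation, so V_0 = 5.0000 (exercise)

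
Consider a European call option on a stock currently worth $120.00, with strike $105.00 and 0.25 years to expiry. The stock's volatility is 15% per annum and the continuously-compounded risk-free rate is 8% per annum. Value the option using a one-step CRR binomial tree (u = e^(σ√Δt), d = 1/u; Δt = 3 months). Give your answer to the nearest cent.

CRR parameters: u = e^(σ√Δt) = e^(0.15·√0.25) = 1.0779, d = 1/u = 0.9277
Per-period rate: rΔt = 0.08·0.25 = 0.02, so R = e^0.02 = 1.0202
Risk-neutral probability p = (e^0.02 − 0.9277)/(1.0779 − 0.9277) = 0.0925/0.1501 = 0.6158
Terminal stock prices: S_u = 129.3, S_d = 111.3
Terminal payoffs (S − K): max(24.35, 0) = 24.35, max(6.329, 0) = 6.329
Node 0 (S = 120): V_0 = e^(−0.02)·[0.6158·24.3461 + 0.3842·6.3292] = 17.0791

$17.08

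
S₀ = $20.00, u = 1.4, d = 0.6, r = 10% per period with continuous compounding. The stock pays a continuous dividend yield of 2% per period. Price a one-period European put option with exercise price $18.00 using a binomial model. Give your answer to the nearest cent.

Per-period risk-free factor R = e^0.1 = 1.1052; dividend-adjusted growth = e^(0.1−0.02) = 1.0833.
Risk-neutral probability p = (1.0833 − 0.6)/(1.4 − 0.6) = 0.4833/0.8000 = 0.6041
Terminal stock prices: S_u = 28, S_d = 12
Terminal payoffs (K − S): max(-10, 0) = 0, max(6, 0) = 6
Node 0 (S = 20): V_0 = e^(−0.1)·[0.6041·0.0000 + 0.3959·6.0000] = 2.1493

$2.15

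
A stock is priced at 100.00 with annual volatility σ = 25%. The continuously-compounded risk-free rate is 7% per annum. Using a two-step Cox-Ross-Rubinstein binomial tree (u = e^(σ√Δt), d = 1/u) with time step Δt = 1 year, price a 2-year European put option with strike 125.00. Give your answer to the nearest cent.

CRR parameters: u = e^(σ√Δt) = e^(0.25·√1) = 1.2840, d = 1/u = 0.7788
Per-period rate: rΔt = 0.07·1 = 0.07, so R = e^0.07 = 1.0725
Risk-neutral probability p = (e^0.07 − 0.7788)/(1.2840 − 0.7788) = 0.2937/0.5052 = 0.5813
Terminal stock prices: S_uu = 164.9, S_ud = 100, S_dd = 60.65
Terminal payoffs (K − S): max(-39.87, 0) = 0, max(25, 0) = 25, max(64.35, 0) = 64.35
Node u (S = 128.4): V_u = e^(−0.07)·[0.5813·0.0000 + 0.4187·25.0000] = 9.7589
Node d (S = 77.88): V_d = e^(−0.07)·[0.5813·25.0000 + 0.4187·64.3469] = 38.6691
Node 0 (S = 100): V_0 = e^(−0.07)·[0.5813·9.7589 + 0.4187·38.6691] = 20.3844

20.38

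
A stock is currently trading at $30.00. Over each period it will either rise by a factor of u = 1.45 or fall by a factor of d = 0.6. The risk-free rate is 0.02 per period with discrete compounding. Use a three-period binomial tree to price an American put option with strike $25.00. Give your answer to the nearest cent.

$5.72

Risk-neutral probability p = (1 + 0.02 − 0.6)/(1.45 − 0.6) = 0.4200/0.8500 = 0.4941
Terminal stock prices: S_uuu = 91.46, S_uud = 37.84, S_udd = 15.66, S_ddd = 6.48
Terminal payoffs (K − S): max(-66.46, 0) = 0, max(-12.84, 0) = 0, max(9.34, 0) = 9.34, max(18.52, 0) = 18.52
Node uu (S = 63.08): continuation = 1/1.02·[0.4941·0.0000 + 0.5059·0.0000] = 0.0000; exercise value = 0.0000 ≤ continuation, so V_uu = 0.0000
Node ud (S = 26.1): continuation = 1/1.02·[0.4941·0.0000 + 0.5059·9.3400] = 4.6323; exercise value = 0.0000 ≤ continuation, so V_ud = 4.6323
Node dd (S = 10.8): continuation = 1/1.02·[0.4941·9.3400 + 0.5059·18.5200] = 13.7098; exercise value = 14.2000 > continuation, so V_dd = 14.2000 (exercise)
Node u (S = 43.5): continuation = 1/1.02·[0.4941·0.0000 + 0.5059·4.6323] = 2.2974; exercise value = 0.0000 ≤ continuation, so V_u = 2.2974
Node d (S = 18): continuation = 1/1.02·[0.4941·4.6323 + 0.5059·14.2000] = 9.2867; exercise value = 7.0000 ≤ continuation, so V_d = 9.2867
Node 0 (S = 30): continuation = 1/1.02·[0.4941·2.2974 + 0.5059·9.2867] = 5.7188; exercise value = 0.0000 ≤ continuation, so V_0 = 5.7188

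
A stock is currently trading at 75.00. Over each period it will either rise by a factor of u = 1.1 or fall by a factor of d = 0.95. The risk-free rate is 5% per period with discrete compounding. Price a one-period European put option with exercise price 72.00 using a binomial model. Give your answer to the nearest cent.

0.24

Risk-neutral probability p = (1 + 0.05 − 0.95)/(1.1 − 0.95) = 0.1000/0.1500 = 0.6667
Terminal stock prices: S_u = 82.5, S_d = 71.25
Terminal payoffs (K − S): max(-10.5, 0) = 0, max(0.75, 0) = 0.75
Node 0 (S = 75): V_0 = 1/1.05·[0.6667·0.0000 + 0.3333·0.7500] = 0.2381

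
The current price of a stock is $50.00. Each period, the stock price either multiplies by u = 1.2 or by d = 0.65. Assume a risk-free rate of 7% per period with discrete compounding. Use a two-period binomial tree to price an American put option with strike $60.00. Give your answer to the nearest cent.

Risk-neutral probability p = (1 + 0.07 − 0.65)/(1.2 − 0.65) = 0.4200/0.5500 = 0.7636
Terminal stock prices: S_uu = 72, S_ud = 39, S_dd = 21.13
Terminal payoffs (K − S): max(-12, 0) = 0, max(21, 0) = 21, max(38.88, 0) = 38.88
Node u (S = 60): continuation = 1/1.07·[0.7636·0.0000 + 0.2364·21.0000] = 4.6389; exercise value = 0.0000 ≤ continuation, so V_u = 4.6389
Node d (S = 32.5): continuation = 1/1.07·[0.7636·21.0000 + 0.2364·38.8750] = 23.5748; exercise value = 27.5000 > continuation, so V_d = 27.5000 (exercise)
Node 0 (S = 50): continuation = 1/1.07·[0.7636·4.6389 + 0.2364·27.5000] = 9.3855; exercise value = 10.0000 > continuation, so V_0 = 10.0000 (exercise)

$10.00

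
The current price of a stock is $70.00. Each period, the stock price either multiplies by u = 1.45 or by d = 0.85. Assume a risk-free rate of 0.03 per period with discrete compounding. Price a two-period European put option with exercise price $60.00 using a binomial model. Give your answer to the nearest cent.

$4.35

Risk-neutral probability p = (1 + 0.03 − 0.85)/(1.45 − 0.85) = 0.1800/0.6000 = 0.3000
Terminal stock prices: S_uu = 147.2, S_ud = 86.27, S_dd = 50.57
Terminal payoffs (K − S): max(-87.18, 0) = 0, max(-26.27, 0) = 0, max(9.425, 0) = 9.425
Node u (S = 101.5): V_u = 1/1.03·[0.3000·0.0000 + 0.7000·0.0000] = 0.0000
Node d (S = 59.5): V_d = 1/1.03·[0.3000·0.0000 + 0.7000·9.4250] = 6.4053
Node 0 (S = 70): V_0 = 1/1.03·[0.3000·0.0000 + 0.7000·6.4053] = 4.3531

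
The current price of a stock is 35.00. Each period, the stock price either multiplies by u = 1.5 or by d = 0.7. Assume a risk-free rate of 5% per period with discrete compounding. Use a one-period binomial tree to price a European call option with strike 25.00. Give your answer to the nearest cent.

Risk-neutral probability p = (1 + 0.05 − 0.7)/(1.5 − 0.7) = 0.3500/0.8000 = 0.4375
Terminal stock prices: S_u = 52.5, S_d = 24.5
Terminal payoffs (S − K): max(27.5, 0) = 27.5, max(-0.5, 0) = 0
Node 0 (S = 35): V_0 = 1/1.05·[0.4375·27.5000 + 0.5625·0.0000] = 11.4583

11.46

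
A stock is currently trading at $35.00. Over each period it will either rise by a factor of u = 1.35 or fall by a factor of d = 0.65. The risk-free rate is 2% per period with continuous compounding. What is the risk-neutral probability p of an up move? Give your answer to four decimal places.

p = 0.5289

Risk-neutral probability p = (e^0.02 − 0.65)/(1.35 − 0.65) = 0.3702/0.7000 = 0.5289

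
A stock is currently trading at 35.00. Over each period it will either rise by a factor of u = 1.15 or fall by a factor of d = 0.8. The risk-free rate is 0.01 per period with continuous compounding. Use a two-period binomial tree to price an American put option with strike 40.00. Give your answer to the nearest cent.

Risk-neutral probability p = (e^0.01 − 0.8)/(1.15 − 0.8) = 0.2101/0.3500 = 0.6001
Terminal stock prices: S_uu = 46.29, S_ud = 32.2, S_dd = 22.4
Terminal payoffs (K − S): max(-6.287, 0) = 0, max(7.8, 0) = 7.8, max(17.6, 0) = 17.6
Node u (S = 40.25): continuation = e^(−0.01)·[0.6001·0.0000 + 0.3999·7.8000] = 3.0878; exercise value = 0.0000 ≤ continuation, so V_u = 3.0878
Node d (S = 28): continuation = e^(−0.01)·[0.6001·7.8000 + 0.3999·17.6000] = 11.6020; exercise value = 12.0000 > continuation, so V_d = 12.0000 (exercise)
Node 0 (S = 35): continuation = e^(−0.01)·[0.6001·3.0878 + 0.3999·12.0000] = 6.5852; exercise value = 5.0000 ≤ continuation, so V_0 = 6.5852

6.59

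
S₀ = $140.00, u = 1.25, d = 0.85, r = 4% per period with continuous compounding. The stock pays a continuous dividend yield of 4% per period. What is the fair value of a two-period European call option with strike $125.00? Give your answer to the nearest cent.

$22.45

Per-period risk-free factor R = e^0.04 = 1.0408; dividend-adjusted growth = e^(0.04−0.04) = 1.0000.
Risk-neutral probability p = (1.0000 − 0.85)/(1.25 − 0.85) = 0.1500/0.4000 = 0.3750
Terminal stock prices: S_uu = 218.8, S_ud = 148.8, S_dd = 101.1
Terminal payoffs (S − K): max(93.75, 0) = 93.75, max(23.75, 0) = 23.75, max(-23.85, 0) = 0
Node u (S = 175): V_u = e^(−0.04)·[0.3750·93.7500 + 0.6250·23.7500] = 48.0395
Node d (S = 119): V_d = e^(−0.04)·[0.3750·23.7500 + 0.6250·0.0000] = 8.5570
Node 0 (S = 140): V_0 = e^(−0.04)·[0.3750·48.0395 + 0.6250·8.5570] = 22.4469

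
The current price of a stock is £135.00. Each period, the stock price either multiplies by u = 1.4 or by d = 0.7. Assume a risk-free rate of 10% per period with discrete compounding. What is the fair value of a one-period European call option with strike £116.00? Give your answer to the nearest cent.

Risk-neutral probability p = (1 + 0.1 − 0.7)/(1.4 − 0.7) = 0.4000/0.7000 = 0.5714
Terminal stock prices: S_u = 189, S_d = 94.5
Terminal payoffs (S − K): max(73, 0) = 73, max(-21.5, 0) = 0
Node 0 (S = 135): V_0 = 1/1.1·[0.5714·73.0000 + 0.4286·0.0000] = 37.9221

£37.92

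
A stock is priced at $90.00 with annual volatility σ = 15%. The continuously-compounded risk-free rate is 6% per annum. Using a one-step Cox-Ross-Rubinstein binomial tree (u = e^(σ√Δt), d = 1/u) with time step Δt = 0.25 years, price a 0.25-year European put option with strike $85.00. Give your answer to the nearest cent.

$0.62

CRR parameters: u = e^(σ√Δt) = e^(0.15·√0.25) = 1.0779, d = 1/u = 0.9277
Per-period rate: rΔt = 0.06·0.25 = 0.015, so R = e^0.015 = 1.0151
Risk-neutral probability p = (e^0.015 − 0.9277)/(1.0779 − 0.9277) = 0.0874/0.1501 = 0.5819
Terminal stock prices: S_u = 97.01, S_d = 83.5
Terminal payoffs (K − S): max(-12.01, 0) = 0, max(1.503, 0) = 1.503
Node 0 (S = 90): V_0 = e^(−0.015)·[0.5819·0.0000 + 0.4181·1.5031] = 0.6191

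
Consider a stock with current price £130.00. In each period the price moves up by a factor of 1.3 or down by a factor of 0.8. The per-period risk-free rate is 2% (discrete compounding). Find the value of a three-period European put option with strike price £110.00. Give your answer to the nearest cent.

Risk-neutral probability p = (1 + 0.02 − 0.8)/(1.3 − 0.8) = 0.2200/0.5000 = 0.4400
Terminal stock prices: S_uuu = 285.6, S_uud = 175.8, S_udd = 108.2, S_ddd = 66.56
Terminal payoffs (K − S): max(-175.6, 0) = 0, max(-65.76, 0) = 0, max(1.84, 0) = 1.84, max(43.44, 0) = 43.44
Node uu (S = 219.7): V_uu = 1/1.02·[0.4400·0.0000 + 0.5600·0.0000] = 0.0000
Node ud (S = 135.2): V_ud = 1/1.02·[0.4400·0.0000 + 0.5600·1.8400] = 1.0102
Node dd (S = 83.2): V_dd = 1/1.02·[0.4400·1.8400 + 0.5600·43.4400] = 24.6431
Node u (S = 169): V_u = 1/1.02·[0.4400·0.0000 + 0.5600·1.0102] = 0.5546
Node d (S = 104): V_d = 1/1.02·[0.4400·1.0102 + 0.5600·24.6431] = 13.9653
Node 0 (S = 130): V_0 = 1/1.02·[0.4400·0.5546 + 0.5600·13.9653] = 7.9065

£7.91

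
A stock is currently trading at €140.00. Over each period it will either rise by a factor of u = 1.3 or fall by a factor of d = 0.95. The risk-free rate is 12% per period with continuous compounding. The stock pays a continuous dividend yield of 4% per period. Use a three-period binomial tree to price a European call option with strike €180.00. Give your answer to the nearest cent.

€13.33

Per-period risk-free factor R = e^0.12 = 1.1275; dividend-adjusted growth = e^(0.12−0.04) = 1.0833.
Risk-neutral probability p = (1.0833 − 0.95)/(1.3 − 0.95) = 0.1333/0.3500 = 0.3808
Terminal stock prices: S_uuu = 307.6, S_uud = 224.8, S_udd = 164.3, S_ddd = 120
Terminal payoffs (S − K): max(127.6, 0) = 127.6, max(44.77, 0) = 44.77, max(-15.75, 0) = 0, max(-59.97, 0) = 0
Node uu (S = 236.6): V_uu = e^(−0.12)·[0.3808·127.5800 + 0.6192·44.7700] = 67.6771
Node ud (S = 172.9): V_ud = e^(−0.12)·[0.3808·44.7700 + 0.6192·0.0000] = 15.1214
Node dd (S = 126.3): V_dd = e^(−0.12)·[0.3808·0.0000 + 0.6192·0.0000] = 0.0000
Node u (S = 182): V_u = e^(−0.12)·[0.3808·67.6771 + 0.6192·15.1214] = 31.1625
Node d (S = 133): V_d = e^(−0.12)·[0.3808·15.1214 + 0.6192·0.0000] = 5.1074
Node 0 (S = 140): V_0 = e^(−0.12)·[0.3808·31.1625 + 0.6192·5.1074] = 13.3301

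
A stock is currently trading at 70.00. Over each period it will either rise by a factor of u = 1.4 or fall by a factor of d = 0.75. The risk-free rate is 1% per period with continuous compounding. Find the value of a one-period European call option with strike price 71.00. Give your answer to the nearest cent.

Risk-neutral probability p = (e^0.01 − 0.75)/(1.4 − 0.75) = 0.2601/0.6500 = 0.4001
Terminal stock prices: S_u = 98, S_d = 52.5
Terminal payoffs (S − K): max(27, 0) = 27, max(-18.5, 0) = 0
Node 0 (S = 70): V_0 = e^(−0.01)·[0.4001·27.0000 + 0.5999·0.0000] = 10.6946

10.69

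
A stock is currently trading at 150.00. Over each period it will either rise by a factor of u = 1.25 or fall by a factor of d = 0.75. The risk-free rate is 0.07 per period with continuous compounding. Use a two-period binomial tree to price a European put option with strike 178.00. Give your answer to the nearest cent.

25.14

Risk-neutral probability p = (e^0.07 − 0.75)/(1.25 − 0.75) = 0.3225/0.5000 = 0.6450
Terminal stock prices: S_uu = 234.4, S_ud = 140.6, S_dd = 84.38
Terminal payoffs (K − S): max(-56.38, 0) = 0, max(37.38, 0) = 37.38, max(93.62, 0) = 93.62
Node u (S = 187.5): V_u = e^(−0.07)·[0.6450·0.0000 + 0.3550·37.3750] = 12.3705
Node d (S = 112.5): V_d = e^(−0.07)·[0.6450·37.3750 + 0.3550·93.6250] = 53.4661
Node 0 (S = 150): V_0 = e^(−0.07)·[0.6450·12.3705 + 0.3550·53.4661] = 25.1362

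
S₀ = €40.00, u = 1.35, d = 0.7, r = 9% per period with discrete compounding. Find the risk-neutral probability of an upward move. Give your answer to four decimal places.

Risk-neutral probability p = (1 + 0.09 − 0.7)/(1.35 − 0.7) = 0.3900/0.6500 = 0.6000

p = 0.6000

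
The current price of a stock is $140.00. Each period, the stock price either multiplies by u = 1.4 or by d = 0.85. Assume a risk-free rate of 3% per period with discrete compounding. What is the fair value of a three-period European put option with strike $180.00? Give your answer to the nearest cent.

Risk-neutral probability p = (1 + 0.03 − 0.85)/(1.4 − 0.85) = 0.1800/0.5500 = 0.3273
Terminal stock prices: S_uuu = 384.2, S_uud = 233.2, S_udd = 141.6, S_ddd = 85.98
Terminal payoffs (K − S): max(-204.2, 0) = 0, max(-53.24, 0) = 0, max(38.39, 0) = 38.39, max(94.02, 0) = 94.02
Node uu (S = 274.4): V_uu = 1/1.03·[0.3273·0.0000 + 0.6727·0.0000] = 0.0000
Node ud (S = 166.6): V_ud = 1/1.03·[0.3273·0.0000 + 0.6727·38.3900] = 25.0738
Node dd (S = 101.1): V_dd = 1/1.03·[0.3273·38.3900 + 0.6727·94.0225] = 73.6073
Node u (S = 196): V_u = 1/1.03·[0.3273·0.0000 + 0.6727·25.0738] = 16.3765
Node d (S = 119): V_d = 1/1.03·[0.3273·25.0738 + 0.6727·73.6073] = 56.0423
Node 0 (S = 140): V_0 = 1/1.03·[0.3273·16.3765 + 0.6727·56.0423] = 41.8066

$41.81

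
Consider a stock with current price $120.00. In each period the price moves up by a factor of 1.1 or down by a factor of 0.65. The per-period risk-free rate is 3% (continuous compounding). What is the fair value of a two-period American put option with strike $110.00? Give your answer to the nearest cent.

$7.78

Risk-neutral probability p = (e^0.03 − 0.65)/(1.1 − 0.65) = 0.3805/0.4500 = 0.8455
Terminal stock prices: S_uu = 145.2, S_ud = 85.8, S_dd = 50.7
Terminal payoffs (K − S): max(-35.2, 0) = 0, max(24.2, 0) = 24.2, max(59.3, 0) = 59.3
Node u (S = 132): continuation = e^(−0.03)·[0.8455·0.0000 + 0.1545·24.2000] = 3.6295; exercise value = 0.0000 ≤ continuation, so V_u = 3.6295
Node d (S = 78): continuation = e^(−0.03)·[0.8455·24.2000 + 0.1545·59.3000] = 28.7490; exercise value = 32.0000 > continuation, so V_d = 32.0000 (exercise)
Node 0 (S = 120): continuation = e^(−0.03)·[0.8455·3.6295 + 0.1545·32.0000] = 7.7772; exercise value = 0.0000 ≤ continuation, so V_0 = 7.7772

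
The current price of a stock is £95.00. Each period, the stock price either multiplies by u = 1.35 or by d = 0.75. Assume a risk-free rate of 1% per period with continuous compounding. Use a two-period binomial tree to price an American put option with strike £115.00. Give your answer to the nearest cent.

£29.07

Risk-neutral probability p = (e^0.01 − 0.75)/(1.35 − 0.75) = 0.2601/0.6000 = 0.4334
Terminal stock prices: S_uu = 173.1, S_ud = 96.19, S_dd = 53.44
Terminal payoffs (K − S): max(-58.14, 0) = 0, max(18.81, 0) = 18.81, max(61.56, 0) = 61.56
Node u (S = 128.2): continuation = e^(−0.01)·[0.4334·0.0000 + 0.5666·18.8125] = 10.5528; exercise value = 0.0000 ≤ continuation, so V_u = 10.5528
Node d (S = 71.25): continuation = e^(−0.01)·[0.4334·18.8125 + 0.5666·61.5625] = 42.6057; exercise value = 43.7500 > continuation, so V_d = 43.7500 (exercise)
Node 0 (S = 95): continuation = e^(−0.01)·[0.4334·10.5528 + 0.5666·43.7500] = 29.0696; exercise value = 20.0000 ≤ continuation, so V_0 = 29.0696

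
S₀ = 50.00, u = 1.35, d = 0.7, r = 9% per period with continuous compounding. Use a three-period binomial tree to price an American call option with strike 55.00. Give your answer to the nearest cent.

Risk-neutral probability p = (e^0.09 − 0.7)/(1.35 − 0.7) = 0.3942/0.6500 = 0.6064
Terminal stock prices: S_uuu = 123, S_uud = 63.79, S_udd = 33.07, S_ddd = 17.15
Terminal payoffs (S − K): max(68.02, 0) = 68.02, max(8.788, 0) = 8.788, max(-21.93, 0) = 0, max(-37.85, 0) = 0
Node uu (S = 91.13): continuation = e^(−0.09)·[0.6064·68.0188 + 0.3936·8.7875] = 40.8588; exercise value = 36.1250 ≤ continuation, so V_uu = 40.8588
Node ud (S = 47.25): continuation = e^(−0.09)·[0.6064·8.7875 + 0.3936·0.0000] = 4.8703; exercise value = 0.0000 ≤ continuation, so V_ud = 4.8703
Node dd (S = 24.5): continuation = e^(−0.09)·[0.6064·0.0000 + 0.3936·0.0000] = 0.0000; exercise value = 0.0000 ≤ continuation, so V_dd = 0.0000
Node u (S = 67.5): continuation = e^(−0.09)·[0.6064·40.8588 + 0.3936·4.8703] = 24.3969; exercise value = 12.5000 ≤ continuation, so V_u = 24.3969
Node d (S = 35): continuation = e^(−0.09)·[0.6064·4.8703 + 0.3936·0.0000] = 2.6992; exercise value = 0.0000 ≤ continuation, so V_d = 2.6992
Node 0 (S = 50): continuation = e^(−0.09)·[0.6064·24.3969 + 0.3936·2.6992] = 14.4924; exercise value = 0.0000 ≤ continuation, so V_0 = 14.4924

14.49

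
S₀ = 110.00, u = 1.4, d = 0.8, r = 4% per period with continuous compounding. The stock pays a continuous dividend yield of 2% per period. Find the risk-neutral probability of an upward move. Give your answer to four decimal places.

Per-period risk-free factor R = e^0.04 = 1.0408; dividend-adjusted growth = e^(0.04−0.02) = 1.0202.
Risk-neutral probability p = (1.0202 − 0.8)/(1.4 − 0.8) = 0.2202/0.6000 = 0.3670

p = 0.3670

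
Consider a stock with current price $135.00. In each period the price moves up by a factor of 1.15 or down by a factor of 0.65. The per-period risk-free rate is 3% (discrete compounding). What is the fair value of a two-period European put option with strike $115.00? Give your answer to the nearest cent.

$7.99

Risk-neutral probability p = (1 + 0.03 − 0.65)/(1.15 − 0.65) = 0.3800/0.5000 = 0.7600
Terminal stock prices: S_uu = 178.5, S_ud = 100.9, S_dd = 57.04
Terminal payoffs (K − S): max(-63.54, 0) = 0, max(14.09, 0) = 14.09, max(57.96, 0) = 57.96
Node u (S = 155.2): V_u = 1/1.03·[0.7600·0.0000 + 0.2400·14.0875] = 3.2825
Node d (S = 87.75): V_d = 1/1.03·[0.7600·14.0875 + 0.2400·57.9625] = 23.9005
Node 0 (S = 135): V_0 = 1/1.03·[0.7600·3.2825 + 0.2400·23.9005] = 7.9911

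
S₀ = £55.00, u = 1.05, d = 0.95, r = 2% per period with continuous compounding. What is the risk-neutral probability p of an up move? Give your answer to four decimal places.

p = 0.7020

Risk-neutral probability p = (e^0.02 − 0.95)/(1.05 − 0.95) = 0.0702/0.1000 = 0.7020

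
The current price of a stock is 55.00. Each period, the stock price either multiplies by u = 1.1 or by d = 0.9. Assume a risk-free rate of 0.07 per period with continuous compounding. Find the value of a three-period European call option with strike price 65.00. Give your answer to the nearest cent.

Risk-neutral probability p = (e^0.07 − 0.9)/(1.1 − 0.9) = 0.1725/0.2000 = 0.8625
Terminal stock prices: S_uuu = 73.21, S_uud = 59.9, S_udd = 49.01, S_ddd = 40.1
Terminal payoffs (S − K): max(8.205, 0) = 8.205, max(-5.105, 0) = 0, max(-15.99, 0) = 0, max(-24.9, 0) = 0
Node uu (S = 66.55): V_uu = e^(−0.07)·[0.8625·8.2050 + 0.1375·0.0000] = 6.5987
Node ud (S = 54.45): V_ud = e^(−0.07)·[0.8625·0.0000 + 0.1375·0.0000] = 0.0000
Node dd (S = 44.55): V_dd = e^(−0.07)·[0.8625·0.0000 + 0.1375·0.0000] = 0.0000
Node u (S = 60.5): V_u = e^(−0.07)·[0.8625·6.5987 + 0.1375·0.0000] = 5.3068
Node d (S = 49.5): V_d = e^(−0.07)·[0.8625·0.0000 + 0.1375·0.0000] = 0.0000
Node 0 (S = 55): V_0 = e^(−0.07)·[0.8625·5.3068 + 0.1375·0.0000] = 4.2679

4.27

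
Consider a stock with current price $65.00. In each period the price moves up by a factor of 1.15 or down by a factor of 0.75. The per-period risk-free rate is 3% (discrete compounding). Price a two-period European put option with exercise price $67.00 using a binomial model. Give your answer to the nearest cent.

Risk-neutral probability p = (1 + 0.03 − 0.75)/(1.15 − 0.75) = 0.2800/0.4000 = 0.7000
Terminal stock prices: S_uu = 85.96, S_ud = 56.06, S_dd = 36.56
Terminal payoffs (K − S): max(-18.96, 0) = 0, max(10.94, 0) = 10.94, max(30.44, 0) = 30.44
Node u (S = 74.75): V_u = 1/1.03·[0.7000·0.0000 + 0.3000·10.9375] = 3.1857
Node d (S = 48.75): V_d = 1/1.03·[0.7000·10.9375 + 0.3000·30.4375] = 16.2985
Node 0 (S = 65): V_0 = 1/1.03·[0.7000·3.1857 + 0.3000·16.2985] = 6.9122

$6.91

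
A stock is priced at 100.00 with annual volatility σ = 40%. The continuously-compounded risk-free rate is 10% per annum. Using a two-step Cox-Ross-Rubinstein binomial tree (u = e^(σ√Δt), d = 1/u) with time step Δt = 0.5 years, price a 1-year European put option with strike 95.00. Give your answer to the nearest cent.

CRR parameters: u = e^(σ√Δt) = e^(0.4·√0.5) = 1.3269, d = 1/u = 0.7536
Per-period rate: rΔt = 0.1·0.5 = 0.05, so R = e^0.05 = 1.0513
Risk-neutral probability p = (e^0.05 − 0.7536)/(1.3269 − 0.7536) = 0.2976/0.5733 = 0.5192
Terminal stock prices: S_uu = 176.1, S_ud = 100, S_dd = 56.8
Terminal payoffs (K − S): max(-81.07, 0) = 0, max(-5, 0) = 0, max(38.2, 0) = 38.2
Node u (S = 132.7): V_u = e^(−0.05)·[0.5192·0.0000 + 0.4808·0.0000] = 0.0000
Node d (S = 75.36): V_d = e^(−0.05)·[0.5192·0.0000 + 0.4808·38.2029] = 17.4723
Node 0 (S = 100): V_0 = e^(−0.05)·[0.5192·0.0000 + 0.4808·17.4723] = 7.9911

7.99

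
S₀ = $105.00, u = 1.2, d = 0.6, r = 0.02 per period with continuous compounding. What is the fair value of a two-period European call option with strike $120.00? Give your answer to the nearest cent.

$14.70

Risk-neutral probability p = (e^0.02 − 0.6)/(1.2 − 0.6) = 0.4202/0.6000 = 0.7003
Terminal stock prices: S_uu = 151.2, S_ud = 75.6, S_dd = 37.8
Terminal payoffs (S − K): max(31.2, 0) = 31.2, max(-44.4, 0) = 0, max(-82.2, 0) = 0
Node u (S = 126): V_u = e^(−0.02)·[0.7003·31.2000 + 0.2997·0.0000] = 21.4178
Node d (S = 63): V_d = e^(−0.02)·[0.7003·0.0000 + 0.2997·0.0000] = 0.0000
Node 0 (S = 105): V_0 = e^(−0.02)·[0.7003·21.4178 + 0.2997·0.0000] = 14.7026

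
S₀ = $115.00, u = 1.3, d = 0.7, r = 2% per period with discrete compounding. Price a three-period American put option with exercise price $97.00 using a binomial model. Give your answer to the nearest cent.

$13.71

Risk-neutral probability p = (1 + 0.02 − 0.7)/(1.3 − 0.7) = 0.3200/0.6000 = 0.5333
Terminal stock prices: S_uuu = 252.7, S_uud = 136, S_udd = 73.25, S_ddd = 39.44
Terminal payoffs (K − S): max(-155.7, 0) = 0, max(-39.05, 0) = 0, max(23.75, 0) = 23.75, max(57.56, 0) = 57.56
Node uu (S = 194.4): continuation = 1/1.02·[0.5333·0.0000 + 0.4667·0.0000] = 0.0000; exercise value = 0.0000 ≤ continuation, so V_uu = 0.0000
Node ud (S = 104.6): continuation = 1/1.02·[0.5333·0.0000 + 0.4667·23.7450] = 10.8637; exercise value = 0.0000 ≤ continuation, so V_ud = 10.8637
Node dd (S = 56.35): continuation = 1/1.02·[0.5333·23.7450 + 0.4667·57.5550] = 38.7480; exercise value = 40.6500 > continuation, so V_dd = 40.6500 (exercise)
Node u (S = 149.5): continuation = 1/1.02·[0.5333·0.0000 + 0.4667·10.8637] = 4.9703; exercise value = 0.0000 ≤ continuation, so V_u = 4.9703
Node d (S = 80.5): continuation = 1/1.02·[0.5333·10.8637 + 0.4667·40.6500] = 24.2784; exercise value = 16.5000 ≤ continuation, so V_d = 24.2784
Node 0 (S = 115): continuation = 1/1.02·[0.5333·4.9703 + 0.4667·24.2784] = 13.7066; exercise value = 0.0000 ≤ continuation, so V_0 = 13.7066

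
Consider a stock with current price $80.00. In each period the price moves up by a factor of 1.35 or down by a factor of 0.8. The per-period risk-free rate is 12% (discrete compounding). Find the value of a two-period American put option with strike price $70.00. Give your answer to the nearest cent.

$2.62

Risk-neutral probability p = (1 + 0.12 − 0.8)/(1.35 − 0.8) = 0.3200/0.5500 = 0.5818
Terminal stock prices: S_uu = 145.8, S_ud = 86.4, S_dd = 51.2
Terminal payoffs (K − S): max(-75.8, 0) = 0, max(-16.4, 0) = 0, max(18.8, 0) = 18.8
Node u (S = 108): continuation = 1/1.12·[0.5818·0.0000 + 0.4182·0.0000] = 0.0000; exercise value = 0.0000 ≤ continuation, so V_u = 0.0000
Node d (S = 64): continuation = 1/1.12·[0.5818·0.0000 + 0.4182·18.8000] = 7.0195; exercise value = 6.0000 ≤ continuation, so V_d = 7.0195
Node 0 (S = 80): continuation = 1/1.12·[0.5818·0.0000 + 0.4182·7.0195] = 2.6209; exercise value = 0.0000 ≤ continuation, so V_0 = 2.6209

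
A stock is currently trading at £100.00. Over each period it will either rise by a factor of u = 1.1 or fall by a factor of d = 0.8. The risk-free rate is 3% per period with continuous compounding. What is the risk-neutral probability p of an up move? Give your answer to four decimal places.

Risk-neutral probability p = (e^0.03 − 0.8)/(1.1 − 0.8) = 0.2305/0.3000 = 0.7682

p = 0.7682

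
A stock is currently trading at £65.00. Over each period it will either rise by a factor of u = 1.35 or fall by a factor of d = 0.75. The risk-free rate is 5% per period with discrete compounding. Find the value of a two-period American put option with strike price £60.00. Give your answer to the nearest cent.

Risk-neutral probability p = (1 + 0.05 − 0.75)/(1.35 − 0.75) = 0.3000/0.6000 = 0.5000
Terminal stock prices: S_uu = 118.5, S_ud = 65.81, S_dd = 36.56
Terminal payoffs (K − S): max(-58.46, 0) = 0, max(-5.812, 0) = 0, max(23.44, 0) = 23.44
Node u (S = 87.75): continuation = 1/1.05·[0.5000·0.0000 + 0.5000·0.0000] = 0.0000; exercise value = 0.0000 ≤ continuation, so V_u = 0.0000
Node d (S = 48.75): continuation = 1/1.05·[0.5000·0.0000 + 0.5000·23.4375] = 11.1607; exercise value = 11.2500 > continuation, so V_d = 11.2500 (exercise)
Node 0 (S = 65): continuation = 1/1.05·[0.5000·0.0000 + 0.5000·11.2500] = 5.3571; exercise value = 0.0000 ≤ continuation, so V_0 = 5.3571

£5.36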